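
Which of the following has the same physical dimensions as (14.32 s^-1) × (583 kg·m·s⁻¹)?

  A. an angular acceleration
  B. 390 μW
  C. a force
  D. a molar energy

Reference: [s⁻¹] · [kg·m·s⁻¹] = kg·m·s⁻².
Each option:
  A. [angular acceleration] = s⁻²
  B. W = J·s⁻¹ = kg·m²·s⁻³
  C. [force] = kg·m·s⁻²  ← same
  D. [molar energy] = kg·m²·s⁻²·mol⁻¹
Only C. matches kg·m·s⁻².

C.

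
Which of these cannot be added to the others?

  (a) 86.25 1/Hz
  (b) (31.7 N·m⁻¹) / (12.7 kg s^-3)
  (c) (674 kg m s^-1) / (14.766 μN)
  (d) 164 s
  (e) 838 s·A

(e)

In SI base units:
  (a) Hz⁻¹ = (s⁻¹)⁻¹ = s
  (b) [kg·s⁻²] / [kg·s⁻³] = s
  (c) [kg·m·s⁻¹] / [kg·m·s⁻²] = s
  (d) s
  (e) A·s = s·A
All reduce to s except (e), which is s·A.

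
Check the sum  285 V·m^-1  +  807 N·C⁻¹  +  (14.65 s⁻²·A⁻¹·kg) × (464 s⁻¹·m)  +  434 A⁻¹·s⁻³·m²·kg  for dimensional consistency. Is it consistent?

No

Dimensions:
  285 V·m^-1:  V·m⁻¹ = J·C⁻¹·m⁻¹ = kg·m·s⁻³·A⁻¹
  807 N·C⁻¹:  N·C⁻¹ = kg·m·s⁻²·(s·A)⁻¹ = kg·m·s⁻³·A⁻¹
  (14.65 s⁻²·A⁻¹·kg) × (464 s⁻¹·m):  [kg·s⁻²·A⁻¹] · [m·s⁻¹] = kg·m·s⁻³·A⁻¹
  434 A⁻¹·s⁻³·m²·kg:  kg·m²·s⁻³·A⁻¹
The terms do not share a single dimension (kg·m²·s⁻³·A⁻¹ vs kg·m·s⁻³·A⁻¹).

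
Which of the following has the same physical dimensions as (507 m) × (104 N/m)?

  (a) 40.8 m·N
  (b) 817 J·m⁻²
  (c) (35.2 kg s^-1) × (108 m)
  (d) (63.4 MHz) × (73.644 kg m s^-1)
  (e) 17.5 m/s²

(d)

Reference: [m] · [kg·s⁻²] = kg·m·s⁻².
Each option:
  (a) N·m = kg·m·s⁻²·m = kg·m²·s⁻²
  (b) J·m⁻² = N·m·m⁻² = kg·s⁻²
  (c) [kg·s⁻¹] · [m] = kg·m·s⁻¹
  (d) [s⁻¹] · [kg·m·s⁻¹] = kg·m·s⁻²  ← same
  (e) m·s⁻²
Only (d) matches kg·m·s⁻².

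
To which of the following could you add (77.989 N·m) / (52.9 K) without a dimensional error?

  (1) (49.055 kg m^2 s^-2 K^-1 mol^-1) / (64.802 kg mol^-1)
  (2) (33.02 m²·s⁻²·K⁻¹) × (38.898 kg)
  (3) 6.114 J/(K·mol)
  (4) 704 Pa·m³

(2)

Reference: [kg·m²·s⁻²] / [K] = kg·m²·s⁻²·K⁻¹.
Each option:
  (1) [kg·m²·s⁻²·K⁻¹·mol⁻¹] / [kg·mol⁻¹] = m²·s⁻²·K⁻¹
  (2) [m²·s⁻²·K⁻¹] · [kg] = kg·m²·s⁻²·K⁻¹  ← same
  (3) J·mol⁻¹·K⁻¹ = N·m·mol⁻¹·K⁻¹ = kg·m²·s⁻²·K⁻¹·mol⁻¹
  (4) Pa·m³ = N·m⁻²·m³ = kg·m²·s⁻²
Only (2) matches kg·m²·s⁻²·K⁻¹.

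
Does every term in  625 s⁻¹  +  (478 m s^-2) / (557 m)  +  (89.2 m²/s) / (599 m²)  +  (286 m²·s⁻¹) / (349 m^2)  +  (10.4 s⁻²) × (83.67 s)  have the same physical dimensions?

In SI base units:
  625 s⁻¹:  s⁻¹
  (478 m s^-2) / (557 m):  [m·s⁻²] / [m] = s⁻²
  (89.2 m²/s) / (599 m²):  [m²·s⁻¹] / [m²] = s⁻¹
  (286 m²·s⁻¹) / (349 m^2):  [m²·s⁻¹] / [m²] = s⁻¹
  (10.4 s⁻²) × (83.67 s):  [s⁻²] · [s] = s⁻¹
The terms do not share a single dimension (s⁻² vs s⁻¹).

No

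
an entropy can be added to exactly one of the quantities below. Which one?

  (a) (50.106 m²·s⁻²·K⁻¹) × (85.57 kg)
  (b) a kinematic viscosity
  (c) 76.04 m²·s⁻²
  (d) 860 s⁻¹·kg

Reference: [entropy] = kg·m²·s⁻²·K⁻¹.
Each option:
  (a) [m²·s⁻²·K⁻¹] · [kg] = kg·m²·s⁻²·K⁻¹  ← same
  (b) [kinematic viscosity] = m²·s⁻¹
  (c) m²·s⁻²
  (d) kg·s⁻¹
Only (a) matches kg·m²·s⁻²·K⁻¹.

(a)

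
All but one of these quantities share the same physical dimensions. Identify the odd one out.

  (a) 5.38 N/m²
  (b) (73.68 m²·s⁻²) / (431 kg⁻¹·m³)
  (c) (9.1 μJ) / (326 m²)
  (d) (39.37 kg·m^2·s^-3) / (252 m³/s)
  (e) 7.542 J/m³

(c)

In SI base units:
  (a) N·m⁻² = kg·m·s⁻²·m⁻² = kg·m⁻¹·s⁻²
  (b) [m²·s⁻²] / [kg⁻¹·m³] = kg·m⁻¹·s⁻²
  (c) [kg·m²·s⁻²] / [m²] = kg·s⁻²
  (d) [kg·m²·s⁻³] / [m³·s⁻¹] = kg·m⁻¹·s⁻²
  (e) J·m⁻³ = N·m·m⁻³ = kg·m⁻¹·s⁻²
All reduce to kg·m⁻¹·s⁻² except (c), which is kg·s⁻².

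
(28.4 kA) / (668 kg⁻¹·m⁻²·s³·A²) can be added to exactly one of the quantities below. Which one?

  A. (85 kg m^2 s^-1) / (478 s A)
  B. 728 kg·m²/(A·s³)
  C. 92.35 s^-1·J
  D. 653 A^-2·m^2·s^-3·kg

B.

Reference: [A] / [kg⁻¹·m⁻²·s³·A²] = kg·m²·s⁻³·A⁻¹.
Each option:
  A. [kg·m²·s⁻¹] / [s·A] = kg·m²·s⁻²·A⁻¹
  B. kg·m²·s⁻³·A⁻¹  ← same
  C. J·s⁻¹ = N·m·s⁻¹ = kg·m²·s⁻³
  D. kg·m²·s⁻³·A⁻²
Only B. matches kg·m²·s⁻³·A⁻¹.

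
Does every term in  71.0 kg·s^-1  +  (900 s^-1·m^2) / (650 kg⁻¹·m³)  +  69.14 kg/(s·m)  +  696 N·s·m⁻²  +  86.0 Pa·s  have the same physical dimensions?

Dimensions:
  71.0 kg·s^-1:  kg·s⁻¹
  (900 s^-1·m^2) / (650 kg⁻¹·m³):  [m²·s⁻¹] / [kg⁻¹·m³] = kg·m⁻¹·s⁻¹
  69.14 kg/(s·m):  kg·m⁻¹·s⁻¹
  696 N·s·m⁻²:  N·s·m⁻² = kg·m·s⁻²·s·m⁻² = kg·m⁻¹·s⁻¹
  86.0 Pa·s:  Pa·s = N·m⁻²·s = kg·m⁻¹·s⁻¹
The terms do not share a single dimension (kg·m⁻¹·s⁻¹ vs kg·s⁻¹).

No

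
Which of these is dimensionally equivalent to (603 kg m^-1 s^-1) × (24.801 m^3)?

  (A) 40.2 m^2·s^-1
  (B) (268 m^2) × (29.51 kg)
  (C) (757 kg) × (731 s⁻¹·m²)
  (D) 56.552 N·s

(C)

Reference: [kg·m⁻¹·s⁻¹] · [m³] = kg·m²·s⁻¹.
Each option:
  (A) m²·s⁻¹
  (B) [m²] · [kg] = kg·m²
  (C) [kg] · [m²·s⁻¹] = kg·m²·s⁻¹  ← same
  (D) N·s = kg·m·s⁻²·s = kg·m·s⁻¹
Only (C) matches kg·m²·s⁻¹.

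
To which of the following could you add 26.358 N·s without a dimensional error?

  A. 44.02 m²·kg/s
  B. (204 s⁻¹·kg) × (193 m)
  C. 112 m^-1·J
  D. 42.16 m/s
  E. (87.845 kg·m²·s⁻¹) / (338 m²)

B.

Reference: N·s = kg·m·s⁻²·s = kg·m·s⁻¹.
Each option:
  A. kg·m²·s⁻¹
  B. [kg·s⁻¹] · [m] = kg·m·s⁻¹  ← same
  C. J·m⁻¹ = N·m·m⁻¹ = kg·m·s⁻²
  D. m·s⁻¹
  E. [kg·m²·s⁻¹] / [m²] = kg·s⁻¹
Only B. matches kg·m·s⁻¹.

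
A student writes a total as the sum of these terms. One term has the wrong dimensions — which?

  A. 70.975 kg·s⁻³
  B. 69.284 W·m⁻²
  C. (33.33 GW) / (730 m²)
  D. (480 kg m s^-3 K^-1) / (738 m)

D.

In SI base units:
  A. kg·s⁻³
  B. W·m⁻² = J·s⁻¹·m⁻² = kg·s⁻³
  C. [kg·m²·s⁻³] / [m²] = kg·s⁻³
  D. [kg·m·s⁻³·K⁻¹] / [m] = kg·s⁻³·K⁻¹
All reduce to kg·s⁻³ except D., which is kg·s⁻³·K⁻¹.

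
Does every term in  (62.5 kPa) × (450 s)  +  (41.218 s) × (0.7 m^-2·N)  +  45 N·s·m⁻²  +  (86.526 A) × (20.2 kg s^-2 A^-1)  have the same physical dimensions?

Work out the base dimensions of each:
  (62.5 kPa) × (450 s):  [kg·m⁻¹·s⁻²] · [s] = kg·m⁻¹·s⁻¹
  (41.218 s) × (0.7 m^-2·N):  [s] · [kg·m⁻¹·s⁻²] = kg·m⁻¹·s⁻¹
  45 N·s·m⁻²:  N·s·m⁻² = kg·m·s⁻²·s·m⁻² = kg·m⁻¹·s⁻¹
  (86.526 A) × (20.2 kg s^-2 A^-1):  [A] · [kg·s⁻²·A⁻¹] = kg·s⁻²
The terms do not share a single dimension (kg·m⁻¹·s⁻¹ vs kg·s⁻²).

No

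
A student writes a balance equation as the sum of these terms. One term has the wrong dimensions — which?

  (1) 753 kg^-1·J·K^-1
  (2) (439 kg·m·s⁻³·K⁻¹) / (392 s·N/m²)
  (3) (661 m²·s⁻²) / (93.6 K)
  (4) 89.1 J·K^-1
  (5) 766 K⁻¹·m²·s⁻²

(4)

Dimensions:
  (1) J·kg⁻¹·K⁻¹ = N·m·kg⁻¹·K⁻¹ = m²·s⁻²·K⁻¹
  (2) [kg·m·s⁻³·K⁻¹] / [kg·m⁻¹·s⁻¹] = m²·s⁻²·K⁻¹
  (3) [m²·s⁻²] / [K] = m²·s⁻²·K⁻¹
  (4) J·K⁻¹ = N·m·K⁻¹ = kg·m²·s⁻²·K⁻¹
  (5) m²·s⁻²·K⁻¹
All reduce to m²·s⁻²·K⁻¹ except (4), which is kg·m²·s⁻²·K⁻¹.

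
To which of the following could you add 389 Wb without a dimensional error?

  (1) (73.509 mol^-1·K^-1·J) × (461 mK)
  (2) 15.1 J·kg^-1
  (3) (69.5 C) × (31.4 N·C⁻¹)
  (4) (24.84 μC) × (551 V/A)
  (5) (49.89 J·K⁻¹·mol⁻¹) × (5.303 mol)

Reference: Wb = V·s = kg·m²·s⁻²·A⁻¹.
Each option:
  (1) [kg·m²·s⁻²·K⁻¹·mol⁻¹] · [K] = kg·m²·s⁻²·mol⁻¹
  (2) J·kg⁻¹ = N·m·kg⁻¹ = m²·s⁻²
  (3) [s·A] · [kg·m·s⁻³·A⁻¹] = kg·m·s⁻²
  (4) [s·A] · [kg·m²·s⁻³·A⁻²] = kg·m²·s⁻²·A⁻¹  ← same
  (5) [kg·m²·s⁻²·K⁻¹·mol⁻¹] · [mol] = kg·m²·s⁻²·K⁻¹
Only (4) matches kg·m²·s⁻²·A⁻¹.

(4)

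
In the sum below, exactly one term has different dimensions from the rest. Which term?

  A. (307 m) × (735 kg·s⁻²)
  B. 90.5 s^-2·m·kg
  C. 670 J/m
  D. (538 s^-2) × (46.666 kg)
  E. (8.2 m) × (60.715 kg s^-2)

D.

Expand each in SI base units:
  A. [m] · [kg·s⁻²] = kg·m·s⁻²
  B. kg·m·s⁻²
  C. J·m⁻¹ = N·m·m⁻¹ = kg·m·s⁻²
  D. [s⁻²] · [kg] = kg·s⁻²
  E. [m] · [kg·s⁻²] = kg·m·s⁻²
All reduce to kg·m·s⁻² except D., which is kg·s⁻².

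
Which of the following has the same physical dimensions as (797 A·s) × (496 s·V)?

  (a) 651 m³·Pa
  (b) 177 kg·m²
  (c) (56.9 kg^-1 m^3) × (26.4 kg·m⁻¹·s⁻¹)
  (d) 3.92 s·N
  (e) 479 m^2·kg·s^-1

Reference: [s·A] · [kg·m²·s⁻²·A⁻¹] = kg·m²·s⁻¹.
Each option:
  (a) Pa·m³ = N·m⁻²·m³ = kg·m²·s⁻²
  (b) kg·m²
  (c) [kg⁻¹·m³] · [kg·m⁻¹·s⁻¹] = m²·s⁻¹
  (d) N·s = kg·m·s⁻²·s = kg·m·s⁻¹
  (e) kg·m²·s⁻¹  ← same
Only (e) matches kg·m²·s⁻¹.

(e)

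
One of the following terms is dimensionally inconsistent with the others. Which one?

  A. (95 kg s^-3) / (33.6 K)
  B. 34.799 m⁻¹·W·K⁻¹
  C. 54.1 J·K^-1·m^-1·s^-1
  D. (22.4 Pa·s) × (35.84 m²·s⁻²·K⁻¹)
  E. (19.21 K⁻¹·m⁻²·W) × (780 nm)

A.

Expand each in SI base units:
  A. [kg·s⁻³] / [K] = kg·s⁻³·K⁻¹
  B. W·m⁻¹·K⁻¹ = J·s⁻¹·m⁻¹·K⁻¹ = kg·m·s⁻³·K⁻¹
  C. J·s⁻¹·m⁻¹·K⁻¹ = N·m·s⁻¹·m⁻¹·K⁻¹ = kg·m·s⁻³·K⁻¹
  D. [kg·m⁻¹·s⁻¹] · [m²·s⁻²·K⁻¹] = kg·m·s⁻³·K⁻¹
  E. [kg·s⁻³·K⁻¹] · [m] = kg·m·s⁻³·K⁻¹
All reduce to kg·m·s⁻³·K⁻¹ except A., which is kg·s⁻³·K⁻¹.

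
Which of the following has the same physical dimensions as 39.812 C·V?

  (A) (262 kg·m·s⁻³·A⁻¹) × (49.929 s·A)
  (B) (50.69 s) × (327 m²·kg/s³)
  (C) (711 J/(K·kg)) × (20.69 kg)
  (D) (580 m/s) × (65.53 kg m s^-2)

Reference: C·V = s·A·J·C⁻¹ = kg·m²·s⁻².
Each option:
  (A) [kg·m·s⁻³·A⁻¹] · [s·A] = kg·m·s⁻²
  (B) [s] · [kg·m²·s⁻³] = kg·m²·s⁻²  ← same
  (C) [m²·s⁻²·K⁻¹] · [kg] = kg·m²·s⁻²·K⁻¹
  (D) [m·s⁻¹] · [kg·m·s⁻²] = kg·m²·s⁻³
Only (B) matches kg·m²·s⁻².

(B)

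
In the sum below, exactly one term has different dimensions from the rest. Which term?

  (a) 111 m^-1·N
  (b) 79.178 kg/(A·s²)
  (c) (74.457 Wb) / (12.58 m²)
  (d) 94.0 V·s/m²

In SI base units:
  (a) N·m⁻¹ = kg·m·s⁻²·m⁻¹ = kg·s⁻²
  (b) kg·s⁻²·A⁻¹
  (c) [kg·m²·s⁻²·A⁻¹] / [m²] = kg·s⁻²·A⁻¹
  (d) V·s·m⁻² = J·C⁻¹·s·m⁻² = kg·s⁻²·A⁻¹
All reduce to kg·s⁻²·A⁻¹ except (a), which is kg·s⁻².

(a)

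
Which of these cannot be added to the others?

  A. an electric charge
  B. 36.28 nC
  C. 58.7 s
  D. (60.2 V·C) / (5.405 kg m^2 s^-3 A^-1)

In SI base units:
  A. [electric charge] = s·A
  B. C = s·A
  C. s
  D. [kg·m²·s⁻²] / [kg·m²·s⁻³·A⁻¹] = s·A
All reduce to s·A except C., which is s.

C.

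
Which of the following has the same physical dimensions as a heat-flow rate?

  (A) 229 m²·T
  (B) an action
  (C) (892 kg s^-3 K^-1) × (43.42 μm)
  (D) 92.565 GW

Reference: [heat-flow rate] = kg·m²·s⁻³.
Each option:
  (A) T·m² = Wb·m⁻²·m² = kg·m²·s⁻²·A⁻¹
  (B) [action] = kg·m²·s⁻¹
  (C) [kg·s⁻³·K⁻¹] · [m] = kg·m·s⁻³·K⁻¹
  (D) W = J·s⁻¹ = kg·m²·s⁻³  ← same
Only (D) matches kg·m²·s⁻³.

(D)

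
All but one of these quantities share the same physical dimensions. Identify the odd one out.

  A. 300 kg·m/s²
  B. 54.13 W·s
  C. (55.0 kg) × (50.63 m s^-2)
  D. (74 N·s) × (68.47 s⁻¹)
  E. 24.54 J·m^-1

B.

Work out the base dimensions of each:
  A. kg·m·s⁻²
  B. W·s = J·s⁻¹·s = kg·m²·s⁻²
  C. [kg] · [m·s⁻²] = kg·m·s⁻²
  D. [kg·m·s⁻¹] · [s⁻¹] = kg·m·s⁻²
  E. J·m⁻¹ = N·m·m⁻¹ = kg·m·s⁻²
All reduce to kg·m·s⁻² except B., which is kg·m²·s⁻².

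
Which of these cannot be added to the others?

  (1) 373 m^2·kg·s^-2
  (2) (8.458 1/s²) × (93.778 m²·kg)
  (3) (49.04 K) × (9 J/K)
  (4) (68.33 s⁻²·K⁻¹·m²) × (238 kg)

(4)

Expand each in SI base units:
  (1) kg·m²·s⁻²
  (2) [s⁻²] · [kg·m²] = kg·m²·s⁻²
  (3) [K] · [kg·m²·s⁻²·K⁻¹] = kg·m²·s⁻²
  (4) [m²·s⁻²·K⁻¹] · [kg] = kg·m²·s⁻²·K⁻¹
All reduce to kg·m²·s⁻² except (4), which is kg·m²·s⁻²·K⁻¹.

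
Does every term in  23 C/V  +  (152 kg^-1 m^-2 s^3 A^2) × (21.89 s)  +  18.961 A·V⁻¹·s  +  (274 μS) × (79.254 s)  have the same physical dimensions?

In SI base units:
  23 C/V:  C·V⁻¹ = s·A·(J·C⁻¹)⁻¹ = kg⁻¹·m⁻²·s⁴·A²
  (152 kg^-1 m^-2 s^3 A^2) × (21.89 s):  [kg⁻¹·m⁻²·s³·A²] · [s] = kg⁻¹·m⁻²·s⁴·A²
  18.961 A·V⁻¹·s:  A·s·V⁻¹ = A·s·(J·C⁻¹)⁻¹ = kg⁻¹·m⁻²·s⁴·A²
  (274 μS) × (79.254 s):  [kg⁻¹·m⁻²·s³·A²] · [s] = kg⁻¹·m⁻²·s⁴·A²
Every term reduces to kg⁻¹·m⁻²·s⁴·A².

Yes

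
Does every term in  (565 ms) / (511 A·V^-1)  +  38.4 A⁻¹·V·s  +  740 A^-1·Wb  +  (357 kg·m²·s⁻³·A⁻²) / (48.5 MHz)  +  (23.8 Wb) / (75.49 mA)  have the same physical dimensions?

In SI base units:
  (565 ms) / (511 A·V^-1):  [s] / [kg⁻¹·m⁻²·s³·A²] = kg·m²·s⁻²·A⁻²
  38.4 A⁻¹·V·s:  V·s·A⁻¹ = J·C⁻¹·s·A⁻¹ = kg·m²·s⁻²·A⁻²
  740 A^-1·Wb:  Wb·A⁻¹ = V·s·A⁻¹ = kg·m²·s⁻²·A⁻²
  (357 kg·m²·s⁻³·A⁻²) / (48.5 MHz):  [kg·m²·s⁻³·A⁻²] / [s⁻¹] = kg·m²·s⁻²·A⁻²
  (23.8 Wb) / (75.49 mA):  [kg·m²·s⁻²·A⁻¹] / [A] = kg·m²·s⁻²·A⁻²
Every term reduces to kg·m²·s⁻²·A⁻².

Yes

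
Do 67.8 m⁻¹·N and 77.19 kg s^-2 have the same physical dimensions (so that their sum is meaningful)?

Yes

Expand each in SI base units:
  67.8 m⁻¹·N:  N·m⁻¹ = kg·m·s⁻²·m⁻¹ = kg·s⁻²
  77.19 kg s^-2:  kg·s⁻²
Both are kg·s⁻², so they have the same dimensions and can be added.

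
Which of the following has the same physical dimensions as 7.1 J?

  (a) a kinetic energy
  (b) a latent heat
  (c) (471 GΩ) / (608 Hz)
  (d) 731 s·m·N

(a)

Reference: J = N·m = kg·m²·s⁻².
Each option:
  (a) [kinetic energy] = kg·m²·s⁻²  ← same
  (b) [latent heat] = m²·s⁻²
  (c) [kg·m²·s⁻³·A⁻²] / [s⁻¹] = kg·m²·s⁻²·A⁻²
  (d) N·m·s = kg·m·s⁻²·m·s = kg·m²·s⁻¹
Only (a) matches kg·m²·s⁻².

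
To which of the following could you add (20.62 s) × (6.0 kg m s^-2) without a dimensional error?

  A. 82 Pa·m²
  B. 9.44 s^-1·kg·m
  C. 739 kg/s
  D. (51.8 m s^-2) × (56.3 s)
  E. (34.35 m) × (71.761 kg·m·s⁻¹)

B.

Reference: [s] · [kg·m·s⁻²] = kg·m·s⁻¹.
Each option:
  A. Pa·m² = N·m⁻²·m² = kg·m·s⁻²
  B. kg·m·s⁻¹  ← same
  C. kg·s⁻¹
  D. [m·s⁻²] · [s] = m·s⁻¹
  E. [m] · [kg·m·s⁻¹] = kg·m²·s⁻¹
Only B. matches kg·m·s⁻¹.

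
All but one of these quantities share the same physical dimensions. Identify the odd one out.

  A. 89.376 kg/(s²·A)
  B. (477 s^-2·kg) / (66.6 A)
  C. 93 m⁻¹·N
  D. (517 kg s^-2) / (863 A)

C.

Work out the base dimensions of each:
  A. kg·s⁻²·A⁻¹
  B. [kg·s⁻²] / [A] = kg·s⁻²·A⁻¹
  C. N·m⁻¹ = kg·m·s⁻²·m⁻¹ = kg·s⁻²
  D. [kg·s⁻²] / [A] = kg·s⁻²·A⁻¹
All reduce to kg·s⁻²·A⁻¹ except C., which is kg·s⁻².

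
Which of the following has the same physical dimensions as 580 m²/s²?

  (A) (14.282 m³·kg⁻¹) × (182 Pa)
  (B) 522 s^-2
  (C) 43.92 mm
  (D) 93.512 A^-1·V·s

(A)

Reference: m²·s⁻².
Each option:
  (A) [kg⁻¹·m³] · [kg·m⁻¹·s⁻²] = m²·s⁻²  ← same
  (B) s⁻²
  (C) m
  (D) V·s·A⁻¹ = J·C⁻¹·s·A⁻¹ = kg·m²·s⁻²·A⁻²
Only (A) matches m²·s⁻².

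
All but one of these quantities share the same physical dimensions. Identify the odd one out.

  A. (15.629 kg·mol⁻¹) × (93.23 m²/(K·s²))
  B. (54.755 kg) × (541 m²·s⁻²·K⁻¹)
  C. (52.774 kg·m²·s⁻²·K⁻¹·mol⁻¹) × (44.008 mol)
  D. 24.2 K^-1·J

Dimensions:
  A. [kg·mol⁻¹] · [m²·s⁻²·K⁻¹] = kg·m²·s⁻²·K⁻¹·mol⁻¹
  B. [kg] · [m²·s⁻²·K⁻¹] = kg·m²·s⁻²·K⁻¹
  C. [kg·m²·s⁻²·K⁻¹·mol⁻¹] · [mol] = kg·m²·s⁻²·K⁻¹
  D. J·K⁻¹ = N·m·K⁻¹ = kg·m²·s⁻²·K⁻¹
All reduce to kg·m²·s⁻²·K⁻¹ except A., which is kg·m²·s⁻²·K⁻¹·mol⁻¹.

A.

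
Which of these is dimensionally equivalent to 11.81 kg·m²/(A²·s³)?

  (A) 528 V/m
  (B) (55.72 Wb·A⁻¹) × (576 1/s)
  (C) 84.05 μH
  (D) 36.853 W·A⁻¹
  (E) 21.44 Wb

Reference: kg·m²·s⁻³·A⁻².
Each option:
  (A) V·m⁻¹ = J·C⁻¹·m⁻¹ = kg·m·s⁻³·A⁻¹
  (B) [kg·m²·s⁻²·A⁻²] · [s⁻¹] = kg·m²·s⁻³·A⁻²  ← same
  (C) H = V·s·A⁻¹ = kg·m²·s⁻²·A⁻²
  (D) W·A⁻¹ = J·s⁻¹·A⁻¹ = kg·m²·s⁻³·A⁻¹
  (E) Wb = V·s = kg·m²·s⁻²·A⁻¹
Only (B) matches kg·m²·s⁻³·A⁻².

(B)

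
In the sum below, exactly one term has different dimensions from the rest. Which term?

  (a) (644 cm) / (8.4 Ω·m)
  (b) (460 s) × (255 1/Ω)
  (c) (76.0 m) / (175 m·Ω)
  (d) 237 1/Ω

(b)

In SI base units:
  (a) [m] / [kg·m³·s⁻³·A⁻²] = kg⁻¹·m⁻²·s³·A²
  (b) [s] · [kg⁻¹·m⁻²·s³·A²] = kg⁻¹·m⁻²·s⁴·A²
  (c) [m] / [kg·m³·s⁻³·A⁻²] = kg⁻¹·m⁻²·s³·A²
  (d) Ω⁻¹ = (V·A⁻¹)⁻¹ = kg⁻¹·m⁻²·s³·A²
All reduce to kg⁻¹·m⁻²·s³·A² except (b), which is kg⁻¹·m⁻²·s⁴·A².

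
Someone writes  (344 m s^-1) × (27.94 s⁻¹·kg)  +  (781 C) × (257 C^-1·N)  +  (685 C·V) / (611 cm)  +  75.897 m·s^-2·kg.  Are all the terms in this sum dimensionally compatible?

Yes

Expand each in SI base units:
  (344 m s^-1) × (27.94 s⁻¹·kg):  [m·s⁻¹] · [kg·s⁻¹] = kg·m·s⁻²
  (781 C) × (257 C^-1·N):  [s·A] · [kg·m·s⁻³·A⁻¹] = kg·m·s⁻²
  (685 C·V) / (611 cm):  [kg·m²·s⁻²] / [m] = kg·m·s⁻²
  75.897 m·s^-2·kg:  kg·m·s⁻²
Every term reduces to kg·m·s⁻².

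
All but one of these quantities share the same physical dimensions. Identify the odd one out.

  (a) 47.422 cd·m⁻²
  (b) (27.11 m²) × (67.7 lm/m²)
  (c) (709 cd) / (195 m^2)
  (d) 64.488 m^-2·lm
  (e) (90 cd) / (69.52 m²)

(b)

Dimensions:
  (a) cd·m⁻² = m⁻²·cd
  (b) [m²] · [m⁻²·cd] = cd
  (c) [cd] / [m²] = m⁻²·cd
  (d) lm·m⁻² = cd·m⁻² = m⁻²·cd
  (e) [cd] / [m²] = m⁻²·cd
All reduce to m⁻²·cd except (b), which is cd.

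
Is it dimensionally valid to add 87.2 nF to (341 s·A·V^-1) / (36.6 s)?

Expand each in SI base units:
  87.2 nF:  F = C·V⁻¹ = kg⁻¹·m⁻²·s⁴·A²
  (341 s·A·V^-1) / (36.6 s):  [kg⁻¹·m⁻²·s⁴·A²] / [s] = kg⁻¹·m⁻²·s³·A²
kg⁻¹·m⁻²·s⁴·A² ≠ kg⁻¹·m⁻²·s³·A², so they cannot be added.

No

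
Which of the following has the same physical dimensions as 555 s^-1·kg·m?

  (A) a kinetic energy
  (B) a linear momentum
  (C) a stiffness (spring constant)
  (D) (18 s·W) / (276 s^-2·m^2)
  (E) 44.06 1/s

Reference: kg·m·s⁻¹.
Each option:
  (A) [kinetic energy] = kg·m²·s⁻²
  (B) [linear momentum] = kg·m·s⁻¹  ← same
  (C) [stiffness (spring constant)] = kg·s⁻²
  (D) [kg·m²·s⁻²] / [m²·s⁻²] = kg
  (E) s⁻¹
Only (B) matches kg·m·s⁻¹.

(B)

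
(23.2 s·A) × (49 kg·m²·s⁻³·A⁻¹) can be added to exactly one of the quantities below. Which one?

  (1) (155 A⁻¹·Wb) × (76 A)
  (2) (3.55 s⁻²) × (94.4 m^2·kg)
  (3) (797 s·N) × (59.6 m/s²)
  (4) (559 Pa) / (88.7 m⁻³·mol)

Reference: [s·A] · [kg·m²·s⁻³·A⁻¹] = kg·m²·s⁻².
Each option:
  (1) [kg·m²·s⁻²·A⁻²] · [A] = kg·m²·s⁻²·A⁻¹
  (2) [s⁻²] · [kg·m²] = kg·m²·s⁻²  ← same
  (3) [kg·m·s⁻¹] · [m·s⁻²] = kg·m²·s⁻³
  (4) [kg·m⁻¹·s⁻²] / [m⁻³·mol] = kg·m²·s⁻²·mol⁻¹
Only (2) matches kg·m²·s⁻².

(2)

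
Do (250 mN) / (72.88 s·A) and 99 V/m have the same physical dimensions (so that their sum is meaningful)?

Yes

Dimensions:
  (250 mN) / (72.88 s·A):  [kg·m·s⁻²] / [s·A] = kg·m·s⁻³·A⁻¹
  99 V/m:  V·m⁻¹ = J·C⁻¹·m⁻¹ = kg·m·s⁻³·A⁻¹
Both are kg·m·s⁻³·A⁻¹, so they have the same dimensions and can be added.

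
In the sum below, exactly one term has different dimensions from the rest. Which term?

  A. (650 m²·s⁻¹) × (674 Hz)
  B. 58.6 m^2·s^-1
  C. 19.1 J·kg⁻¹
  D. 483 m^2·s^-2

B.

Work out the base dimensions of each:
  A. [m²·s⁻¹] · [s⁻¹] = m²·s⁻²
  B. m²·s⁻¹
  C. J·kg⁻¹ = N·m·kg⁻¹ = m²·s⁻²
  D. m²·s⁻²
All reduce to m²·s⁻² except B., which is m²·s⁻¹.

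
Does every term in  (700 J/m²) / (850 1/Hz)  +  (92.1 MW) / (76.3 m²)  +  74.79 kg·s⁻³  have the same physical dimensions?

Yes

Expand each in SI base units:
  (700 J/m²) / (850 1/Hz):  [kg·s⁻²] / [s] = kg·s⁻³
  (92.1 MW) / (76.3 m²):  [kg·m²·s⁻³] / [m²] = kg·s⁻³
  74.79 kg·s⁻³:  kg·s⁻³
Every term reduces to kg·s⁻³.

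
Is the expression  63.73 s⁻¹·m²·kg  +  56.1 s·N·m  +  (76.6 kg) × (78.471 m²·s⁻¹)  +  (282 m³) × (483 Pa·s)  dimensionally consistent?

Yes

Expand each in SI base units:
  63.73 s⁻¹·m²·kg:  kg·m²·s⁻¹
  56.1 s·N·m:  N·m·s = kg·m·s⁻²·m·s = kg·m²·s⁻¹
  (76.6 kg) × (78.471 m²·s⁻¹):  [kg] · [m²·s⁻¹] = kg·m²·s⁻¹
  (282 m³) × (483 Pa·s):  [m³] · [kg·m⁻¹·s⁻¹] = kg·m²·s⁻¹
Every term reduces to kg·m²·s⁻¹.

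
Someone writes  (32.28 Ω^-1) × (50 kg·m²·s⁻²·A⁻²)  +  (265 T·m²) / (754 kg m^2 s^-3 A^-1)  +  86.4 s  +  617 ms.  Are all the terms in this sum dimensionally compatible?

Yes

Dimensions:
  (32.28 Ω^-1) × (50 kg·m²·s⁻²·A⁻²):  [kg⁻¹·m⁻²·s³·A²] · [kg·m²·s⁻²·A⁻²] = s
  (265 T·m²) / (754 kg m^2 s^-3 A^-1):  [kg·m²·s⁻²·A⁻¹] / [kg·m²·s⁻³·A⁻¹] = s
  86.4 s:  s
  617 ms:  s
Every term reduces to s.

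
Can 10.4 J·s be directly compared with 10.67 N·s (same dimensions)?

No

Dimensions:
  10.4 J·s:  J·s = N·m·s = kg·m²·s⁻¹
  10.67 N·s:  N·s = kg·m·s⁻²·s = kg·m·s⁻¹
kg·m²·s⁻¹ ≠ kg·m·s⁻¹, so they cannot be added.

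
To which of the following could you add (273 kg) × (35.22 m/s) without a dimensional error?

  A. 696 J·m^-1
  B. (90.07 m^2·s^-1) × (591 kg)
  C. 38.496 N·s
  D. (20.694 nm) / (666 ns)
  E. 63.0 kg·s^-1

Reference: [kg] · [m·s⁻¹] = kg·m·s⁻¹.
Each option:
  A. J·m⁻¹ = N·m·m⁻¹ = kg·m·s⁻²
  B. [m²·s⁻¹] · [kg] = kg·m²·s⁻¹
  C. N·s = kg·m·s⁻²·s = kg·m·s⁻¹  ← same
  D. [m] / [s] = m·s⁻¹
  E. kg·s⁻¹
Only C. matches kg·m·s⁻¹.

C.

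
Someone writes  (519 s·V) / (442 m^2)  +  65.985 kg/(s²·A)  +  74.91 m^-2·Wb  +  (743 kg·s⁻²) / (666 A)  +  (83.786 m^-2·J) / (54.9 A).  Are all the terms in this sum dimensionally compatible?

Work out the base dimensions of each:
  (519 s·V) / (442 m^2):  [kg·m²·s⁻²·A⁻¹] / [m²] = kg·s⁻²·A⁻¹
  65.985 kg/(s²·A):  kg·s⁻²·A⁻¹
  74.91 m^-2·Wb:  Wb·m⁻² = V·s·m⁻² = kg·s⁻²·A⁻¹
  (743 kg·s⁻²) / (666 A):  [kg·s⁻²] / [A] = kg·s⁻²·A⁻¹
  (83.786 m^-2·J) / (54.9 A):  [kg·s⁻²] / [A] = kg·s⁻²·A⁻¹
Every term reduces to kg·s⁻²·A⁻¹.

Yes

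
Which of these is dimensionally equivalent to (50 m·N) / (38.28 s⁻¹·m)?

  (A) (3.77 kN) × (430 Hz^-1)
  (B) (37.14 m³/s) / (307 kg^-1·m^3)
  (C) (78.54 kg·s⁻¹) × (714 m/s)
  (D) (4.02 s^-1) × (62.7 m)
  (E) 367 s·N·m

(A)

Reference: [kg·m²·s⁻²] / [m·s⁻¹] = kg·m·s⁻¹.
Each option:
  (A) [kg·m·s⁻²] · [s] = kg·m·s⁻¹  ← same
  (B) [m³·s⁻¹] / [kg⁻¹·m³] = kg·s⁻¹
  (C) [kg·s⁻¹] · [m·s⁻¹] = kg·m·s⁻²
  (D) [s⁻¹] · [m] = m·s⁻¹
  (E) N·m·s = kg·m·s⁻²·m·s = kg·m²·s⁻¹
Only (A) matches kg·m·s⁻¹.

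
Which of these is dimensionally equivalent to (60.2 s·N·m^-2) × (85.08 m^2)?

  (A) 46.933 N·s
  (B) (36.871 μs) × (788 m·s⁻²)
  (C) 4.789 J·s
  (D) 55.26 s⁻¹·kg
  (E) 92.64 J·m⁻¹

(A)

Reference: [kg·m⁻¹·s⁻¹] · [m²] = kg·m·s⁻¹.
Each option:
  (A) N·s = kg·m·s⁻²·s = kg·m·s⁻¹  ← same
  (B) [s] · [m·s⁻²] = m·s⁻¹
  (C) J·s = N·m·s = kg·m²·s⁻¹
  (D) kg·s⁻¹
  (E) J·m⁻¹ = N·m·m⁻¹ = kg·m·s⁻²
Only (A) matches kg·m·s⁻¹.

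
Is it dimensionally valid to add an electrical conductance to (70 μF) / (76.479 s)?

Yes

Dimensions:
  an electrical conductance:  [electrical conductance] = kg⁻¹·m⁻²·s³·A²
  (70 μF) / (76.479 s):  [kg⁻¹·m⁻²·s⁴·A²] / [s] = kg⁻¹·m⁻²·s³·A²
Both are kg⁻¹·m⁻²·s³·A², so they have the same dimensions and can be added.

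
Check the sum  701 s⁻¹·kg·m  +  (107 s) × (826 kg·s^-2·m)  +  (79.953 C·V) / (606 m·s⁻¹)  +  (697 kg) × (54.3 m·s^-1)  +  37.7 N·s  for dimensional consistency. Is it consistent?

Expand each in SI base units:
  701 s⁻¹·kg·m:  kg·m·s⁻¹
  (107 s) × (826 kg·s^-2·m):  [s] · [kg·m·s⁻²] = kg·m·s⁻¹
  (79.953 C·V) / (606 m·s⁻¹):  [kg·m²·s⁻²] / [m·s⁻¹] = kg·m·s⁻¹
  (697 kg) × (54.3 m·s^-1):  [kg] · [m·s⁻¹] = kg·m·s⁻¹
  37.7 N·s:  N·s = kg·m·s⁻²·s = kg·m·s⁻¹
Every term reduces to kg·m·s⁻¹.

Yes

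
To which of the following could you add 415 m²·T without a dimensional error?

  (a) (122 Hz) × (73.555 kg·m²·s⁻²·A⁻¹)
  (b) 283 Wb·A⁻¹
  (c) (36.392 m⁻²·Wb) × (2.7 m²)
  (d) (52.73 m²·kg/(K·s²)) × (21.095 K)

(c)

Reference: T·m² = Wb·m⁻²·m² = kg·m²·s⁻²·A⁻¹.
Each option:
  (a) [s⁻¹] · [kg·m²·s⁻²·A⁻¹] = kg·m²·s⁻³·A⁻¹
  (b) Wb·A⁻¹ = V·s·A⁻¹ = kg·m²·s⁻²·A⁻²
  (c) [kg·s⁻²·A⁻¹] · [m²] = kg·m²·s⁻²·A⁻¹  ← same
  (d) [kg·m²·s⁻²·K⁻¹] · [K] = kg·m²·s⁻²
Only (c) matches kg·m²·s⁻²·A⁻¹.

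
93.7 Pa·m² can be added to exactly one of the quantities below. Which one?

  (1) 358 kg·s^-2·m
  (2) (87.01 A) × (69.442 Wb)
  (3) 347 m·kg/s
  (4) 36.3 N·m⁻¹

Reference: Pa·m² = N·m⁻²·m² = kg·m·s⁻².
Each option:
  (1) kg·m·s⁻²  ← same
  (2) [A] · [kg·m²·s⁻²·A⁻¹] = kg·m²·s⁻²
  (3) kg·m·s⁻¹
  (4) N·m⁻¹ = kg·m·s⁻²·m⁻¹ = kg·s⁻²
Only (1) matches kg·m·s⁻².

(1)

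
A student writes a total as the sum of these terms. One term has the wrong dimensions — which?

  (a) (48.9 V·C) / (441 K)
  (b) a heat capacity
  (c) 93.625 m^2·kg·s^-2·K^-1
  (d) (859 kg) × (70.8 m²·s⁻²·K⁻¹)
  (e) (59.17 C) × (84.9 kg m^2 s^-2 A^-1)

(e)

Expand each in SI base units:
  (a) [kg·m²·s⁻²] / [K] = kg·m²·s⁻²·K⁻¹
  (b) [heat capacity] = kg·m²·s⁻²·K⁻¹
  (c) kg·m²·s⁻²·K⁻¹
  (d) [kg] · [m²·s⁻²·K⁻¹] = kg·m²·s⁻²·K⁻¹
  (e) [s·A] · [kg·m²·s⁻²·A⁻¹] = kg·m²·s⁻¹
All reduce to kg·m²·s⁻²·K⁻¹ except (e), which is kg·m²·s⁻¹.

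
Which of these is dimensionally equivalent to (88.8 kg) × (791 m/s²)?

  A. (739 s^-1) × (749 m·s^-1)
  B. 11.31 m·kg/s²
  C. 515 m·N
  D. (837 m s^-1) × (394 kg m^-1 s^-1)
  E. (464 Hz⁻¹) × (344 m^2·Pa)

Reference: [kg] · [m·s⁻²] = kg·m·s⁻².
Each option:
  A. [s⁻¹] · [m·s⁻¹] = m·s⁻²
  B. kg·m·s⁻²  ← same
  C. N·m = kg·m·s⁻²·m = kg·m²·s⁻²
  D. [m·s⁻¹] · [kg·m⁻¹·s⁻¹] = kg·s⁻²
  E. [s] · [kg·m·s⁻²] = kg·m·s⁻¹
Only B. matches kg·m·s⁻².

B.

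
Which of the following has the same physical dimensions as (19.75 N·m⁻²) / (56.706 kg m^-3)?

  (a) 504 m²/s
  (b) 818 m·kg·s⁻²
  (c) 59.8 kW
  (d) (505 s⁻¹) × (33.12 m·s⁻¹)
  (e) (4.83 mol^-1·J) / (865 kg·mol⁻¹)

(e)

Reference: [kg·m⁻¹·s⁻²] / [kg·m⁻³] = m²·s⁻².
Each option:
  (a) m²·s⁻¹
  (b) kg·m·s⁻²
  (c) W = J·s⁻¹ = kg·m²·s⁻³
  (d) [s⁻¹] · [m·s⁻¹] = m·s⁻²
  (e) [kg·m²·s⁻²·mol⁻¹] / [kg·mol⁻¹] = m²·s⁻²  ← same
Only (e) matches m²·s⁻².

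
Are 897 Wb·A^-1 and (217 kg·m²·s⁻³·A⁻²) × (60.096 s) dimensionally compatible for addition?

Work out the base dimensions of each:
  897 Wb·A^-1:  Wb·A⁻¹ = V·s·A⁻¹ = kg·m²·s⁻²·A⁻²
  (217 kg·m²·s⁻³·A⁻²) × (60.096 s):  [kg·m²·s⁻³·A⁻²] · [s] = kg·m²·s⁻²·A⁻²
Both are kg·m²·s⁻²·A⁻², so they have the same dimensions and can be added.

Yes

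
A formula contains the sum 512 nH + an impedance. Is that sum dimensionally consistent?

Reduce each to base SI dimensions:
  512 nH:  H = V·s·A⁻¹ = kg·m²·s⁻²·A⁻²
  an impedance:  [impedance] = kg·m²·s⁻³·A⁻²
kg·m²·s⁻²·A⁻² ≠ kg·m²·s⁻³·A⁻², so they cannot be added.

No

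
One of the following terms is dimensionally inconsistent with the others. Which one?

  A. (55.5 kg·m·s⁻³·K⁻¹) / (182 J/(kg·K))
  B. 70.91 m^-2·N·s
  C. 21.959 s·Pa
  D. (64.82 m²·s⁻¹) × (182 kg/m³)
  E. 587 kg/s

E.

Dimensions:
  A. [kg·m·s⁻³·K⁻¹] / [m²·s⁻²·K⁻¹] = kg·m⁻¹·s⁻¹
  B. N·s·m⁻² = kg·m·s⁻²·s·m⁻² = kg·m⁻¹·s⁻¹
  C. Pa·s = N·m⁻²·s = kg·m⁻¹·s⁻¹
  D. [m²·s⁻¹] · [kg·m⁻³] = kg·m⁻¹·s⁻¹
  E. kg·s⁻¹
All reduce to kg·m⁻¹·s⁻¹ except E., which is kg·s⁻¹.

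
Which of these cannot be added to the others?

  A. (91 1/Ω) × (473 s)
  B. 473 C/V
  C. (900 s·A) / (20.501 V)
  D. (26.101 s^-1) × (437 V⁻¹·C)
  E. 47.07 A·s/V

Work out the base dimensions of each:
  A. [kg⁻¹·m⁻²·s³·A²] · [s] = kg⁻¹·m⁻²·s⁴·A²
  B. C·V⁻¹ = s·A·(J·C⁻¹)⁻¹ = kg⁻¹·m⁻²·s⁴·A²
  C. [s·A] / [kg·m²·s⁻³·A⁻¹] = kg⁻¹·m⁻²·s⁴·A²
  D. [s⁻¹] · [kg⁻¹·m⁻²·s⁴·A²] = kg⁻¹·m⁻²·s³·A²
  E. A·s·V⁻¹ = A·s·(J·C⁻¹)⁻¹ = kg⁻¹·m⁻²·s⁴·A²
All reduce to kg⁻¹·m⁻²·s⁴·A² except D., which is kg⁻¹·m⁻²·s³·A².

D.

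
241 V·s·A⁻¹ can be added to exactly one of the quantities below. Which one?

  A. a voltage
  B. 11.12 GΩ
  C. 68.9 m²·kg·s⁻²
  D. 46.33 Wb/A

D.

Reference: V·s·A⁻¹ = J·C⁻¹·s·A⁻¹ = kg·m²·s⁻²·A⁻².
Each option:
  A. [voltage] = kg·m²·s⁻³·A⁻¹
  B. Ω = V·A⁻¹ = kg·m²·s⁻³·A⁻²
  C. kg·m²·s⁻²
  D. Wb·A⁻¹ = V·s·A⁻¹ = kg·m²·s⁻²·A⁻²  ← same
Only D. matches kg·m²·s⁻²·A⁻².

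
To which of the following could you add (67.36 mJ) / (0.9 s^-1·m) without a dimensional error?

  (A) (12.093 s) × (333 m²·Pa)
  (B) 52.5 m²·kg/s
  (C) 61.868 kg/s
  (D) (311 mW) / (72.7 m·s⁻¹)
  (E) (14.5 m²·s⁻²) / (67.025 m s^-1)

Reference: [kg·m²·s⁻²] / [m·s⁻¹] = kg·m·s⁻¹.
Each option:
  (A) [s] · [kg·m·s⁻²] = kg·m·s⁻¹  ← same
  (B) kg·m²·s⁻¹
  (C) kg·s⁻¹
  (D) [kg·m²·s⁻³] / [m·s⁻¹] = kg·m·s⁻²
  (E) [m²·s⁻²] / [m·s⁻¹] = m·s⁻¹
Only (A) matches kg·m·s⁻¹.

(A)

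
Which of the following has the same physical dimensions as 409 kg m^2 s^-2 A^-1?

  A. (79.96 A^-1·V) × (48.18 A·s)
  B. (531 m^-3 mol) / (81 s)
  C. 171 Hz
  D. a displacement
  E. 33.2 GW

A.

Reference: kg·m²·s⁻²·A⁻¹.
Each option:
  A. [kg·m²·s⁻³·A⁻²] · [s·A] = kg·m²·s⁻²·A⁻¹  ← same
  B. [m⁻³·mol] / [s] = m⁻³·s⁻¹·mol
  C. Hz = s⁻¹
  D. [displacement] = m
  E. W = J·s⁻¹ = kg·m²·s⁻³
Only A. matches kg·m²·s⁻²·A⁻¹.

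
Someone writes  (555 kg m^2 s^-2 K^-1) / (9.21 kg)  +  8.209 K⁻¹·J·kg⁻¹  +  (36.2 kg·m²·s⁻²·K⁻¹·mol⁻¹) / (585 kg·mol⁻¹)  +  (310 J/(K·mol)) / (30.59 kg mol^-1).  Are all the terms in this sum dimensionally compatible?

Reduce each to base SI dimensions:
  (555 kg m^2 s^-2 K^-1) / (9.21 kg):  [kg·m²·s⁻²·K⁻¹] / [kg] = m²·s⁻²·K⁻¹
  8.209 K⁻¹·J·kg⁻¹:  J·kg⁻¹·K⁻¹ = N·m·kg⁻¹·K⁻¹ = m²·s⁻²·K⁻¹
  (36.2 kg·m²·s⁻²·K⁻¹·mol⁻¹) / (585 kg·mol⁻¹):  [kg·m²·s⁻²·K⁻¹·mol⁻¹] / [kg·mol⁻¹] = m²·s⁻²·K⁻¹
  (310 J/(K·mol)) / (30.59 kg mol^-1):  [kg·m²·s⁻²·K⁻¹·mol⁻¹] / [kg·mol⁻¹] = m²·s⁻²·K⁻¹
Every term reduces to m²·s⁻²·K⁻¹.

Yes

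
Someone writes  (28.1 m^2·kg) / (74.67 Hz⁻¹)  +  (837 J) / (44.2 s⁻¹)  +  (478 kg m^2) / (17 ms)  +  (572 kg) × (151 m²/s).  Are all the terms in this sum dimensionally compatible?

Yes

In SI base units:
  (28.1 m^2·kg) / (74.67 Hz⁻¹):  [kg·m²] / [s] = kg·m²·s⁻¹
  (837 J) / (44.2 s⁻¹):  [kg·m²·s⁻²] / [s⁻¹] = kg·m²·s⁻¹
  (478 kg m^2) / (17 ms):  [kg·m²] / [s] = kg·m²·s⁻¹
  (572 kg) × (151 m²/s):  [kg] · [m²·s⁻¹] = kg·m²·s⁻¹
Every term reduces to kg·m²·s⁻¹.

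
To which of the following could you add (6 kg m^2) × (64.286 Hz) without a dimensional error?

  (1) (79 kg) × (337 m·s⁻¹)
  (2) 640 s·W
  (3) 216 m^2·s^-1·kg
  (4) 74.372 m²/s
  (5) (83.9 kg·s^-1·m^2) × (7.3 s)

Reference: [kg·m²] · [s⁻¹] = kg·m²·s⁻¹.
Each option:
  (1) [kg] · [m·s⁻¹] = kg·m·s⁻¹
  (2) W·s = J·s⁻¹·s = kg·m²·s⁻²
  (3) kg·m²·s⁻¹  ← same
  (4) m²·s⁻¹
  (5) [kg·m²·s⁻¹] · [s] = kg·m²
Only (3) matches kg·m²·s⁻¹.

(3)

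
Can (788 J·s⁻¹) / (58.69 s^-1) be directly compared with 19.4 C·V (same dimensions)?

Yes

Work out the base dimensions of each:
  (788 J·s⁻¹) / (58.69 s^-1):  [kg·m²·s⁻³] / [s⁻¹] = kg·m²·s⁻²
  19.4 C·V:  C·V = s·A·J·C⁻¹ = kg·m²·s⁻²
Both are kg·m²·s⁻², so they have the same dimensions and can be added.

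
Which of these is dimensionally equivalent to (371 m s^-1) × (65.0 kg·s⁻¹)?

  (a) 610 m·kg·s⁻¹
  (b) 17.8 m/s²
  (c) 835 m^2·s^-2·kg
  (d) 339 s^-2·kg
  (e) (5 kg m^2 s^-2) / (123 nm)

(e)

Reference: [m·s⁻¹] · [kg·s⁻¹] = kg·m·s⁻².
Each option:
  (a) kg·m·s⁻¹
  (b) m·s⁻²
  (c) kg·m²·s⁻²
  (d) kg·s⁻²
  (e) [kg·m²·s⁻²] / [m] = kg·m·s⁻²  ← same
Only (e) matches kg·m·s⁻².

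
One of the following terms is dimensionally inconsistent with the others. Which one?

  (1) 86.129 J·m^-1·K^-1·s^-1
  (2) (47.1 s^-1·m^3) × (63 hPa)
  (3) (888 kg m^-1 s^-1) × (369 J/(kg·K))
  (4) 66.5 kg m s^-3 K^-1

(2)

In SI base units:
  (1) J·s⁻¹·m⁻¹·K⁻¹ = N·m·s⁻¹·m⁻¹·K⁻¹ = kg·m·s⁻³·K⁻¹
  (2) [m³·s⁻¹] · [kg·m⁻¹·s⁻²] = kg·m²·s⁻³
  (3) [kg·m⁻¹·s⁻¹] · [m²·s⁻²·K⁻¹] = kg·m·s⁻³·K⁻¹
  (4) kg·m·s⁻³·K⁻¹
All reduce to kg·m·s⁻³·K⁻¹ except (2), which is kg·m²·s⁻³.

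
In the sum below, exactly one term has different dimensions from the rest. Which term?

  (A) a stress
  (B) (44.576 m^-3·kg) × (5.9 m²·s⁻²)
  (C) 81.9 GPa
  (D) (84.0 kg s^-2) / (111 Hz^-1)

(D)

In SI base units:
  (A) [stress] = kg·m⁻¹·s⁻²
  (B) [kg·m⁻³] · [m²·s⁻²] = kg·m⁻¹·s⁻²
  (C) Pa = N·m⁻² = kg·m⁻¹·s⁻²
  (D) [kg·s⁻²] / [s] = kg·s⁻³
All reduce to kg·m⁻¹·s⁻² except (D), which is kg·s⁻³.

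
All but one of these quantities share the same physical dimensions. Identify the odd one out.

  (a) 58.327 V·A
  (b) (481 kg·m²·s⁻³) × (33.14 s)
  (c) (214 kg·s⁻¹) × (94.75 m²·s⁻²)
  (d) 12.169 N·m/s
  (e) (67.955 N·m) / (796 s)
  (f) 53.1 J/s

(b)

Expand each in SI base units:
  (a) V·A = J·C⁻¹·A = kg·m²·s⁻³
  (b) [kg·m²·s⁻³] · [s] = kg·m²·s⁻²
  (c) [kg·s⁻¹] · [m²·s⁻²] = kg·m²·s⁻³
  (d) N·m·s⁻¹ = kg·m·s⁻²·m·s⁻¹ = kg·m²·s⁻³
  (e) [kg·m²·s⁻²] / [s] = kg·m²·s⁻³
  (f) J·s⁻¹ = N·m·s⁻¹ = kg·m²·s⁻³
All reduce to kg·m²·s⁻³ except (b), which is kg·m²·s⁻².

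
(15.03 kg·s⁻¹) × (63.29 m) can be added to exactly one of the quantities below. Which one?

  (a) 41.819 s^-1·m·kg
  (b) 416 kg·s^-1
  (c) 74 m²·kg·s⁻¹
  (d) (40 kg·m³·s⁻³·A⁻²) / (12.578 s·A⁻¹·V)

Reference: [kg·s⁻¹] · [m] = kg·m·s⁻¹.
Each option:
  (a) kg·m·s⁻¹  ← same
  (b) kg·s⁻¹
  (c) kg·m²·s⁻¹
  (d) [kg·m³·s⁻³·A⁻²] / [kg·m²·s⁻²·A⁻²] = m·s⁻¹
Only (a) matches kg·m·s⁻¹.

(a)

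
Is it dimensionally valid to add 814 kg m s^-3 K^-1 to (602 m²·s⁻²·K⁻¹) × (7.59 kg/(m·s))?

Yes

Work out the base dimensions of each:
  814 kg m s^-3 K^-1:  kg·m·s⁻³·K⁻¹
  (602 m²·s⁻²·K⁻¹) × (7.59 kg/(m·s)):  [m²·s⁻²·K⁻¹] · [kg·m⁻¹·s⁻¹] = kg·m·s⁻³·K⁻¹
Both are kg·m·s⁻³·K⁻¹, so they have the same dimensions and can be added.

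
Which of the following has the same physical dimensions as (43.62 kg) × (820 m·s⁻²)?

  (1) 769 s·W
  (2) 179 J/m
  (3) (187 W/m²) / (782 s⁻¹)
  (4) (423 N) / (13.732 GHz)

(2)

Reference: [kg] · [m·s⁻²] = kg·m·s⁻².
Each option:
  (1) W·s = J·s⁻¹·s = kg·m²·s⁻²
  (2) J·m⁻¹ = N·m·m⁻¹ = kg·m·s⁻²  ← same
  (3) [kg·s⁻³] / [s⁻¹] = kg·s⁻²
  (4) [kg·m·s⁻²] / [s⁻¹] = kg·m·s⁻¹
Only (2) matches kg·m·s⁻².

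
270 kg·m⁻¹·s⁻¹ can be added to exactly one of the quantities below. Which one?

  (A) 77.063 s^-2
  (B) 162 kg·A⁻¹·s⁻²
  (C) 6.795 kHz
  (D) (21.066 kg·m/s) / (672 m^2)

(D)

Reference: kg·m⁻¹·s⁻¹.
Each option:
  (A) s⁻²
  (B) kg·s⁻²·A⁻¹
  (C) Hz = s⁻¹
  (D) [kg·m·s⁻¹] / [m²] = kg·m⁻¹·s⁻¹  ← same
Only (D) matches kg·m⁻¹·s⁻¹.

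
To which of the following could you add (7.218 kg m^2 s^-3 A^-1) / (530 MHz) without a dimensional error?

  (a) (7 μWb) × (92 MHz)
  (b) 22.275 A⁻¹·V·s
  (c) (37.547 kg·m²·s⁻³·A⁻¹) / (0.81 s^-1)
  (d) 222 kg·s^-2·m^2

(c)

Reference: [kg·m²·s⁻³·A⁻¹] / [s⁻¹] = kg·m²·s⁻²·A⁻¹.
Each option:
  (a) [kg·m²·s⁻²·A⁻¹] · [s⁻¹] = kg·m²·s⁻³·A⁻¹
  (b) V·s·A⁻¹ = J·C⁻¹·s·A⁻¹ = kg·m²·s⁻²·A⁻²
  (c) [kg·m²·s⁻³·A⁻¹] / [s⁻¹] = kg·m²·s⁻²·A⁻¹  ← same
  (d) kg·m²·s⁻²
Only (c) matches kg·m²·s⁻²·A⁻¹.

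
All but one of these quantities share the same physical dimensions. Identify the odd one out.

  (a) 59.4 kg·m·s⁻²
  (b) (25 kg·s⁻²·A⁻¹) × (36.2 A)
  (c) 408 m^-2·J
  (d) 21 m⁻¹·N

(a)

In SI base units:
  (a) kg·m·s⁻²
  (b) [kg·s⁻²·A⁻¹] · [A] = kg·s⁻²
  (c) J·m⁻² = N·m·m⁻² = kg·s⁻²
  (d) N·m⁻¹ = kg·m·s⁻²·m⁻¹ = kg·s⁻²
All reduce to kg·s⁻² except (a), which is kg·m·s⁻².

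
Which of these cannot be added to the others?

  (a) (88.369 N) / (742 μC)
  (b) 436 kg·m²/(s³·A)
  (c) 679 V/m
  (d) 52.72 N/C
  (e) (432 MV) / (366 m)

(b)

Expand each in SI base units:
  (a) [kg·m·s⁻²] / [s·A] = kg·m·s⁻³·A⁻¹
  (b) kg·m²·s⁻³·A⁻¹
  (c) V·m⁻¹ = J·C⁻¹·m⁻¹ = kg·m·s⁻³·A⁻¹
  (d) N·C⁻¹ = kg·m·s⁻²·(s·A)⁻¹ = kg·m·s⁻³·A⁻¹
  (e) [kg·m²·s⁻³·A⁻¹] / [m] = kg·m·s⁻³·A⁻¹
All reduce to kg·m·s⁻³·A⁻¹ except (b), which is kg·m²·s⁻³·A⁻¹.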